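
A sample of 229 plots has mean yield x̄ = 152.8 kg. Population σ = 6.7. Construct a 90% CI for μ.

CI = x̄ ± z*(σ/√n) = 152.8 ± 1.645(6.7/√229) = 152.8 ± 0.73 = (152.07, 153.53)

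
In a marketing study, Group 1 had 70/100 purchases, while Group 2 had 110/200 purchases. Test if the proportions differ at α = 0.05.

p̂₁ = 0.7, p̂₂ = 0.55, pooled p̂ = 0.6. z = 2.5. Critical: ±1.96. Reject H₀.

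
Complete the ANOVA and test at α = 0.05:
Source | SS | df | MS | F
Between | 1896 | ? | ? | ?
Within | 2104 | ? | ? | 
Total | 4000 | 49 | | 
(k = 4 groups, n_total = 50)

df_between = 3, df_within = 46. MS_between = 632.0, MS_within = 45.74. F = 13.817, F_crit ≈ 2.807. Reject H₀.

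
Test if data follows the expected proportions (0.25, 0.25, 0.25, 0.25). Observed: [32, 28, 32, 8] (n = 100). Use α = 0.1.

Expected: [25.0, 25.0, 25.0, 25.0]. χ² = 15.84. df = 3, critical = 6.251. Reject H₀.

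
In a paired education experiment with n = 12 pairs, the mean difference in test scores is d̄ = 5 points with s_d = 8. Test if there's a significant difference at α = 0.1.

t = d̄/(s_d/√n) = 5/(8/√12) = 2.165. df = 11, critical t = ±1.796. Reject H₀.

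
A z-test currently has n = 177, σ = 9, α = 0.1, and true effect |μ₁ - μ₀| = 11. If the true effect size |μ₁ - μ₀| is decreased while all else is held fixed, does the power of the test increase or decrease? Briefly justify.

Power decreases: a smaller true effect decreases the non-centrality λ = |μ₁ - μ₀|/(σ/√n).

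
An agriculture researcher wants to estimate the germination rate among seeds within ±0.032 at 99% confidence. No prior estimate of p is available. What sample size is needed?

Conservative approach: use p = 0.5 (maximizes p(1-p) = 0.25). n = z²(0.25)/E² = 2.576²×0.25/0.032² = 1620.1 → n = 1621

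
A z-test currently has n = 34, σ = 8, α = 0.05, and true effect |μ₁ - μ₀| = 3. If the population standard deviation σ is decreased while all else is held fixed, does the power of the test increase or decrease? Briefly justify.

Power increases: a smaller σ shrinks the standard error σ/√n, moving the sampling distribution under H₁ further from the critical value.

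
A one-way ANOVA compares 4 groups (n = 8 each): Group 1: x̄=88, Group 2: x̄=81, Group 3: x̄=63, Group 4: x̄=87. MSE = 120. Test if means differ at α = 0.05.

Grand mean = 79.75. SS_between = 3222.0, MS_between = 1074.0. F = 8.95, F_crit ≈ 2.947. Reject H₀.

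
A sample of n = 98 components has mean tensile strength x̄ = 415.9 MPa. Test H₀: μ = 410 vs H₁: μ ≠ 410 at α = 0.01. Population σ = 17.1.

z = (x̄ - μ₀)/(σ/√n) = (415.9 - 410)/(17.1/√98) = 3.416. Critical value: ±2.576. Since |3.416| > 2.576, Reject H₀.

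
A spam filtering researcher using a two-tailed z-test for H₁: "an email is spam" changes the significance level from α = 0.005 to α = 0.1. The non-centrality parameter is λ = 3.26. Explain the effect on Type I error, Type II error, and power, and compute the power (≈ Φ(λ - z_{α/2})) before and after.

Increasing α from 0.005 to 0.1:
• Type I error rate increases (α is the Type I rate by definition).
• Critical value moves from z_{α/2} = 2.807 to 1.645, so power = Φ(λ - z_{α/2}) goes from Φ(3.26 - 2.807) = 0.675 to Φ(3.26 - 1.645) = 0.947.
• Type II error rate β = 1 - power therefore decreases (0.325 → 0.053).
Appropriate when false negatives are costly — here, a spam email lands in the inbox.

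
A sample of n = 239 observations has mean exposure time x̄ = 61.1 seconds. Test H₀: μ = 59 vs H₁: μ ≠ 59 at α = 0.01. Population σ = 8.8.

z = (x̄ - μ₀)/(σ/√n) = (61.1 - 59)/(8.8/√239) = 3.689. Critical value: ±2.576. Since |3.689| > 2.576, Reject H₀.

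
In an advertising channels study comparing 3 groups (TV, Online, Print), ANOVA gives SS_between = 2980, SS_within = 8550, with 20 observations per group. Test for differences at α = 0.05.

df_between = 2, df_within = 57. F = MS_between/MS_within = 1490.0/150.0 = 9.933. F_crit ≈ 3.159. Reject H₀. At least one mean differs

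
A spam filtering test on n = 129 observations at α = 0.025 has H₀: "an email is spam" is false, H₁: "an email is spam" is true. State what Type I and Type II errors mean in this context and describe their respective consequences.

Type I (false positive): concluding that an email is spam when it is not — a legitimate email is sent to the spam folder and the user misses it. Type II (false negative): failing to conclude that an email is spam when it is — a spam email lands in the inbox. Which is costlier depends on domain priorities and is a judgement call rather than a statistical fact.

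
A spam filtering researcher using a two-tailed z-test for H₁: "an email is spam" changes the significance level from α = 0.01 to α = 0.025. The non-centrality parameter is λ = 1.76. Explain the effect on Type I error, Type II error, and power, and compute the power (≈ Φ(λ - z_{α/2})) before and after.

Increasing α from 0.01 to 0.025:
• Type I error rate increases (α is the Type I rate by definition).
• Critical value moves from z_{α/2} = 2.576 to 2.241, so power = Φ(λ - z_{α/2}) goes from Φ(1.76 - 2.576) = 0.207 to Φ(1.76 - 2.241) = 0.315.
• Type II error rate β = 1 - power therefore decreases (0.793 → 0.685).
Appropriate when false negatives are costly — here, a spam email lands in the inbox.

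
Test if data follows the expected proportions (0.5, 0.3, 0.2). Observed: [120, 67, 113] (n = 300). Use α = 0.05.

Expected: [150.0, 90.0, 60.0]. χ² = 58.694. df = 2, critical = 5.991. Reject H₀.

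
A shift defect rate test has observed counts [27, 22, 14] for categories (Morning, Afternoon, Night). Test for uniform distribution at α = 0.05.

Expected = 21 each. χ² = Σ(O-E)²/E = 4.095. df = 2, critical value = 5.991. Fail to reject H₀.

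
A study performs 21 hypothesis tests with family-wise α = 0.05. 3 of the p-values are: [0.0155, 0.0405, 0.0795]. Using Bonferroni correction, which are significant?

Bonferroni α = 0.05/21 = 0.00238. None of the given p-values are significant.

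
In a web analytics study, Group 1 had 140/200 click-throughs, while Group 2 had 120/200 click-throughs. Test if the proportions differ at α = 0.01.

p̂₁ = 0.7, p̂₂ = 0.6, pooled p̂ = 0.65. z = 2.097. Critical: ±2.576. Fail to reject H₀.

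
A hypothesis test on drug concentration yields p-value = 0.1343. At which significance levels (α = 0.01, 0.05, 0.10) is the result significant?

p = 0.1343. Not significant at any of the given levels.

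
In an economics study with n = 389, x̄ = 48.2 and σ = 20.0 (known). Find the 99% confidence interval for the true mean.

CI = x̄ ± z*(σ/√n) = 48.2 ± 2.576(20.0/√389) = 48.2 ± 2.61 = (45.59, 50.81)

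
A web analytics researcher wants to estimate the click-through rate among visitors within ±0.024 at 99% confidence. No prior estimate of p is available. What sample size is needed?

Conservative approach: use p = 0.5 (maximizes p(1-p) = 0.25). n = z²(0.25)/E² = 2.576²×0.25/0.024² = 2880.1 → n = 2881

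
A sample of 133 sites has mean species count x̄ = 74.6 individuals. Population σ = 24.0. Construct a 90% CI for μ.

CI = x̄ ± z*(σ/√n) = 74.6 ± 1.645(24.0/√133) = 74.6 ± 3.42 = (71.18, 78.02)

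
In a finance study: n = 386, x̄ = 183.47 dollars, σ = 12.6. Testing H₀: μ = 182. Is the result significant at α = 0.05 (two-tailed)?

z = (183.47 - 182)/(12.6/√386) = 2.292. Since |z| > 1.96, significant at α = 0.05.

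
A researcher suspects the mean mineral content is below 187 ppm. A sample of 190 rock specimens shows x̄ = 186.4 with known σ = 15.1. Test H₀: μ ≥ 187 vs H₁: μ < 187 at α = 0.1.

z = -0.548. Critical value: -1.28. Fail to reject H₀.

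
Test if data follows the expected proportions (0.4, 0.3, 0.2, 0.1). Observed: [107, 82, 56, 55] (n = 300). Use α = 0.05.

Expected: [120.0, 90.0, 60.0, 30.0]. χ² = 23.219. df = 3, critical = 7.815. Reject H₀.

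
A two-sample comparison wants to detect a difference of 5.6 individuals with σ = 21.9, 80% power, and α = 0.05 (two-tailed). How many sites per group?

n per group = 2(z_α/2 + z_β)²σ²/d² = 2×(1.96 + 0.84)²×21.9²/5.6² = 239.8 → n = 240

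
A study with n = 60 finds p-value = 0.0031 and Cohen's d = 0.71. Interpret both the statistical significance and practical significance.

Statistically significant (p = 0.0031 < 0.05). Cohen's d = 0.71 indicates a medium effect size. Both statistical and practical significance should be considered.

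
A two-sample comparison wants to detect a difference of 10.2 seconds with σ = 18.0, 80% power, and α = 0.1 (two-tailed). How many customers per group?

n per group = 2(z_α/2 + z_β)²σ²/d² = 2×(1.645 + 0.84)²×18.0²/10.2² = 38.5 → n = 39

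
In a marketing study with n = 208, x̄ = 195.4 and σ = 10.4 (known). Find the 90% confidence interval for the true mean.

CI = x̄ ± z*(σ/√n) = 195.4 ± 1.645(10.4/√208) = 195.4 ± 1.19 = (194.21, 196.59)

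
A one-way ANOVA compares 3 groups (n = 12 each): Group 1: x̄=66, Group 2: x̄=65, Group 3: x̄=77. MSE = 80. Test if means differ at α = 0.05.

Grand mean = 69.33. SS_between = 1064.0, MS_between = 532.0. F = 6.65, F_crit ≈ 3.285. Reject H₀.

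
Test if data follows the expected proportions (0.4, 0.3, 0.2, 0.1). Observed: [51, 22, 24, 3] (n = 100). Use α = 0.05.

Expected: [40.0, 30.0, 20.0, 10.0]. χ² = 10.858. df = 3, critical = 7.815. Reject H₀.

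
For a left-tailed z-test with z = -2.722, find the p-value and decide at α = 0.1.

p = P(Z < -2.722) = Φ(-2.722) ≈ 0.0032. Since p < 0.1, reject H₀ (significant) at α = 0.1.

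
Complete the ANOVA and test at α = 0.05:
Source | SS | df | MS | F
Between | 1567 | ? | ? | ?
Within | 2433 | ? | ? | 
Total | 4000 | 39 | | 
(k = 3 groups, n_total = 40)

df_between = 2, df_within = 37. MS_between = 783.5, MS_within = 65.76. F = 11.915, F_crit ≈ 3.252. Reject H₀.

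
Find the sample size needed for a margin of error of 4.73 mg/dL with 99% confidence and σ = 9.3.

n = (z*σ/E)² = (2.576×9.3/4.73)² = 25.7 → n = 26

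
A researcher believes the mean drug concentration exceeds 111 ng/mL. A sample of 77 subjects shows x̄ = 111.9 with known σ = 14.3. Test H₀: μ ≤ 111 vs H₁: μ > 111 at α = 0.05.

z = 0.552. Critical value: 1.645. Fail to reject H₀.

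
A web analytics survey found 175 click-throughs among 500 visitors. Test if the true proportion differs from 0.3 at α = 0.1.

p̂ = 0.35, p₀ = 0.3. z = (p̂ - p₀)/√(p₀(1-p₀)/n) = 2.44. Critical: ±1.645. Reject H₀.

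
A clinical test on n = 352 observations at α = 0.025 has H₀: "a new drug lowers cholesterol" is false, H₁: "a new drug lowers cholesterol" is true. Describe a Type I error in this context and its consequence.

Type I error: rejecting H₀ when it is true — concluding that a new drug lowers cholesterol when in fact it is not. Consequence: approving an ineffective drug — patients take a useless medication and may skip effective alternatives.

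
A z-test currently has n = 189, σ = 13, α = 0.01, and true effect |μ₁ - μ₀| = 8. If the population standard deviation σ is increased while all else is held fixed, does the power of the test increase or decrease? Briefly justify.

Power decreases: a larger σ inflates the standard error σ/√n, pulling the sampling distribution under H₁ back toward the critical value.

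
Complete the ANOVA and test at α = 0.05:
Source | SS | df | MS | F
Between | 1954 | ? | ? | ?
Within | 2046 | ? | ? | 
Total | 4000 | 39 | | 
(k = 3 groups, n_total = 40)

df_between = 2, df_within = 37. MS_between = 977.0, MS_within = 55.3. F = 17.668, F_crit ≈ 3.252. Reject H₀.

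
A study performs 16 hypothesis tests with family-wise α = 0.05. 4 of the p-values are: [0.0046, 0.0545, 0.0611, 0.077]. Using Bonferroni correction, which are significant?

Bonferroni α = 0.05/16 = 0.00313. None of the given p-values are significant.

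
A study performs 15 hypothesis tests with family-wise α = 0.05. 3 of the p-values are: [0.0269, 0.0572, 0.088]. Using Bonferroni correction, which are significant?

Bonferroni α = 0.05/15 = 0.00333. None of the given p-values are significant.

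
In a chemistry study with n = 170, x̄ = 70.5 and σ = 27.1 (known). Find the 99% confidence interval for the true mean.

CI = x̄ ± z*(σ/√n) = 70.5 ± 2.576(27.1/√170) = 70.5 ± 5.35 = (65.15, 75.85)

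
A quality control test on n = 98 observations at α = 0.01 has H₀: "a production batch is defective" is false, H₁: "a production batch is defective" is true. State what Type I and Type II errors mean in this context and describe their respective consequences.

Type I (false positive): concluding that a production batch is defective when it is not — scrapping a good batch — wasted material and cost for no reason. Type II (false negative): failing to conclude that a production batch is defective when it is — shipping a defective batch — faulty products reach customers. Which is costlier depends on domain priorities and is a judgement call rather than a statistical fact.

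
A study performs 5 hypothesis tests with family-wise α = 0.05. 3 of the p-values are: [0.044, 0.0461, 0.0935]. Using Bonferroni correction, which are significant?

Bonferroni α = 0.05/5 = 0.01. None of the given p-values are significant.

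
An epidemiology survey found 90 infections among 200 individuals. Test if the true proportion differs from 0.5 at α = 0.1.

p̂ = 0.45, p₀ = 0.5. z = (p̂ - p₀)/√(p₀(1-p₀)/n) = -1.414. Critical: ±1.645. Fail to reject H₀.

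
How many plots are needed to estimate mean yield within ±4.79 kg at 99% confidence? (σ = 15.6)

n = (z*σ/E)² = (2.576×15.6/4.79)² = 70.4 → n = 71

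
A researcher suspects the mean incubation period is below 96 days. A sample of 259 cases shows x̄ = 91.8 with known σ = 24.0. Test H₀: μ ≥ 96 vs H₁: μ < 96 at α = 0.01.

z = -2.816. Critical value: -2.33. Reject H₀.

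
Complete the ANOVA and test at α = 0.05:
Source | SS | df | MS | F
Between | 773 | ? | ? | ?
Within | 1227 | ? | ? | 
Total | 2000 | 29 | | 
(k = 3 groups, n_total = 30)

df_between = 2, df_within = 27. MS_between = 386.5, MS_within = 45.44. F = 8.505, F_crit ≈ 3.354. Reject H₀.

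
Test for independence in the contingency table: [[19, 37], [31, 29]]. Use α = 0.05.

χ² = 3.716. df = 1, critical = 3.841. Fail to reject H₀. No evidence of dependence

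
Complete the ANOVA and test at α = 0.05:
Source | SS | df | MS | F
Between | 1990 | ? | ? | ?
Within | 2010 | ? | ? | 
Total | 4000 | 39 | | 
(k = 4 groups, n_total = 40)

df_between = 3, df_within = 36. MS_between = 663.33, MS_within = 55.83. F = 11.881, F_crit ≈ 2.866. Reject H₀.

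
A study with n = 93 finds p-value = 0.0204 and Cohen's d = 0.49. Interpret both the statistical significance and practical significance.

Statistically significant (p = 0.0204 < 0.05). Cohen's d = 0.49 indicates a small effect size. Both statistical and practical significance should be considered.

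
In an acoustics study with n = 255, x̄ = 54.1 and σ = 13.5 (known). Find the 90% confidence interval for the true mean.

CI = x̄ ± z*(σ/√n) = 54.1 ± 1.645(13.5/√255) = 54.1 ± 1.39 = (52.71, 55.49)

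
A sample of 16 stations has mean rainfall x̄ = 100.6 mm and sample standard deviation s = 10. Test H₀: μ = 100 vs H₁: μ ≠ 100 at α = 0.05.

t = (x̄ - μ₀)/(s/√n) = (100.6 - 100)/(10/√16) = 0.24. df = 15, critical t = ±2.131. Fail to reject H₀.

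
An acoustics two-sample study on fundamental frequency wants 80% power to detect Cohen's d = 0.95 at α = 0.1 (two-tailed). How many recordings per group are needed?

z_{α/2} = 1.645, z_β = Φ⁻¹(0.8) = 0.842. For large effect (d = 0.95): n per group = 2(z_{α/2} + z_β)²/d² = 2(1.645 + 0.842)²/0.95² = 13.7 → 14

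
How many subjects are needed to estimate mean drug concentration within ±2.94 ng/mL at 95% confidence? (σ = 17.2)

n = (z*σ/E)² = (1.96×17.2/2.94)² = 131.5 → n = 132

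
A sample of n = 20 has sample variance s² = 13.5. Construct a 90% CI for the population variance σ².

df = 19. χ²_{0.05} = 30.144, χ²_{0.95} = 10.117. CI for σ² = ((n-1)s²/χ²_{α/2}, (n-1)s²/χ²_{1-α/2}) = (19·13.5/30.144, 19·13.5/10.117) = (8.51, 25.35)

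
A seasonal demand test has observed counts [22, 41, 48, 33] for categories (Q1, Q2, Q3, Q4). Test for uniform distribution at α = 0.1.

Expected = 36 each. χ² = Σ(O-E)²/E = 10.389. df = 3, critical value = 6.251. Reject H₀.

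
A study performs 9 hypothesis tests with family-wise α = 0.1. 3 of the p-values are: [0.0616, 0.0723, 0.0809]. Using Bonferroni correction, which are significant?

Bonferroni α = 0.1/9 = 0.01111. None of the given p-values are significant.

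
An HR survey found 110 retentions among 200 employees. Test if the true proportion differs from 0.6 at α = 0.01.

p̂ = 0.55, p₀ = 0.6. z = (p̂ - p₀)/√(p₀(1-p₀)/n) = -1.443. Critical: ±2.576. Fail to reject H₀.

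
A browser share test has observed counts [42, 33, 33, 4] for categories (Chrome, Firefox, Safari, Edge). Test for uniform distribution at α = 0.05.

Expected = 28 each. χ² = Σ(O-E)²/E = 29.357. df = 3, critical value = 7.815. Reject H₀.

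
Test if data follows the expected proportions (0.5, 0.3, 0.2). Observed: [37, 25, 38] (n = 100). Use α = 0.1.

Expected: [50.0, 30.0, 20.0]. χ² = 20.413. df = 2, critical = 4.605. Reject H₀.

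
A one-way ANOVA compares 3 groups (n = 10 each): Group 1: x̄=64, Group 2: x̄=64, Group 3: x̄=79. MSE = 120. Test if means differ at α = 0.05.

Grand mean = 69.0. SS_between = 1500.0, MS_between = 750.0. F = 6.25, F_crit ≈ 3.354. Reject H₀.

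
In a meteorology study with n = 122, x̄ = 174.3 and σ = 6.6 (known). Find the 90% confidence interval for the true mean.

CI = x̄ ± z*(σ/√n) = 174.3 ± 1.645(6.6/√122) = 174.3 ± 0.98 = (173.32, 175.28)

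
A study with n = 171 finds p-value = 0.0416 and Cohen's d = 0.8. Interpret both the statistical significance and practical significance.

Statistically significant (p = 0.0416 < 0.05). Cohen's d = 0.8 indicates a large effect size. Both statistical and practical significance should be considered.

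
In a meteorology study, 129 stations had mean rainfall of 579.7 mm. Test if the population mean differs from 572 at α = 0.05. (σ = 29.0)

z = (x̄ - μ₀)/(σ/√n) = (579.7 - 572)/(29.0/√129) = 3.016. Critical value: ±1.96. Since |3.016| > 1.96, Reject H₀.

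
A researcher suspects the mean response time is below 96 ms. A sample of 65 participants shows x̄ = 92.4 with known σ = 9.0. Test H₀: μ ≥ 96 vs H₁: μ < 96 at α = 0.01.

z = -3.225. Critical value: -2.33. Reject H₀.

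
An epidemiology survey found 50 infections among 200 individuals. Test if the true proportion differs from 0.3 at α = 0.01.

p̂ = 0.25, p₀ = 0.3. z = (p̂ - p₀)/√(p₀(1-p₀)/n) = -1.543. Critical: ±2.576. Fail to reject H₀.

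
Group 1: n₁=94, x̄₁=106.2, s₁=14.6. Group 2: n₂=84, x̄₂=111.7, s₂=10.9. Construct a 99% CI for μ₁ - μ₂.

Difference = -5.5. SE = √(14.6²/94 + 10.9²/84) = 1.919. CI = (-10.44, -0.56)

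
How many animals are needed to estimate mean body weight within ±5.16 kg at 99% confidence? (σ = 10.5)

n = (z*σ/E)² = (2.576×10.5/5.16)² = 27.5 → n = 28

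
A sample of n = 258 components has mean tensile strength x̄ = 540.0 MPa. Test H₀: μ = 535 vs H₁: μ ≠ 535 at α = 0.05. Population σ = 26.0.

z = (x̄ - μ₀)/(σ/√n) = (540.0 - 535)/(26.0/√258) = 3.089. Critical value: ±1.96. Since |3.089| > 1.96, Reject H₀.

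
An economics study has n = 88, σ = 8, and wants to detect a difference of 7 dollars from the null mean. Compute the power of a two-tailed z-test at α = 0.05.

SE = σ/√n = 8/√88 = 0.853. Non-centrality λ = d/SE = 7/0.853 = 8.208. Power ≈ Φ(λ - z_{α/2}) = Φ(8.208 - 1.96) = Φ(6.248) = 1.0.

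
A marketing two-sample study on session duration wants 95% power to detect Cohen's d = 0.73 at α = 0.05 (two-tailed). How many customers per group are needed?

z_{α/2} = 1.96, z_β = Φ⁻¹(0.95) = 1.645. For medium effect (d = 0.73): n per group = 2(z_{α/2} + z_β)²/d² = 2(1.96 + 1.645)²/0.73² = 48.8 → 49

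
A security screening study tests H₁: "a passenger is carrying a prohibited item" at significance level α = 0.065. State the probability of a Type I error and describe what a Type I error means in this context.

P(Type I error) = α = 0.065. A Type I error is rejecting H₀ when H₀ is actually true (false positive) — here, concluding that a passenger is carrying a prohibited item when in fact this is not the case. Consequence: detaining an innocent passenger — delay and inconvenience.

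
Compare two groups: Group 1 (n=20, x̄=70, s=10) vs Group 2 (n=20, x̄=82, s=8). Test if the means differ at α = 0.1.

Pooled sp = 9.06. t = -4.191, df = 38. Critical t = ±1.686. Reject H₀.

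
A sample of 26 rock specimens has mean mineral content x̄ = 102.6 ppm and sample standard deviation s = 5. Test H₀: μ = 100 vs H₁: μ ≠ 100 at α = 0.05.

t = (x̄ - μ₀)/(s/√n) = (102.6 - 100)/(5/√26) = 2.651. df = 25, critical t = ±2.06. Reject H₀.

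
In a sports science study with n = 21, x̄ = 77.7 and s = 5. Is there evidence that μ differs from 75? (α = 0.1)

t = (x̄ - μ₀)/(s/√n) = (77.7 - 75)/(5/√21) = 2.475. df = 20, critical t = ±1.725. Reject H₀.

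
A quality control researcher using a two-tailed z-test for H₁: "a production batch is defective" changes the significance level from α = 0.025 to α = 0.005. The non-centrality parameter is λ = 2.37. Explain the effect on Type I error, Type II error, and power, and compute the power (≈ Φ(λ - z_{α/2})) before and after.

Decreasing α from 0.025 to 0.005:
• Type I error rate decreases (α is the Type I rate by definition).
• Critical value moves from z_{α/2} = 2.241 to 2.807, so power = Φ(λ - z_{α/2}) goes from Φ(2.37 - 2.241) = 0.551 to Φ(2.37 - 2.807) = 0.331.
• Type II error rate β = 1 - power therefore increases (0.449 → 0.669).
Appropriate when false positives are costly — here, scrapping a good batch — wasted material and cost for no reason.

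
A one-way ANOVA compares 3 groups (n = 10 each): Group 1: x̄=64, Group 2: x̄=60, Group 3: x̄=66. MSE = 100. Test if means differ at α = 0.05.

Grand mean = 63.33. SS_between = 186.67, MS_between = 93.33. F = 0.933, F_crit ≈ 3.354. Fail to reject H₀.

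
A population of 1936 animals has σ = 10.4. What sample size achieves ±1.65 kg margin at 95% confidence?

Without FPC: n₀ = (1.96×10.4/1.65)² = 152.62. With FPC: n = n₀N/(n₀+N-1) = 141.5 → n = 142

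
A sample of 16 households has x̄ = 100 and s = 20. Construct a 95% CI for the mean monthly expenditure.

CI = x̄ ± t*(s/√n) = 100 ± 2.131(20/√16) = (89.34, 110.66)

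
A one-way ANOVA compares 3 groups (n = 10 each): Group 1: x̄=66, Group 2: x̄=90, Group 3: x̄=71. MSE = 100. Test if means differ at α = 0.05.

Grand mean = 75.67. SS_between = 3206.67, MS_between = 1603.33. F = 16.033, F_crit ≈ 3.354. Reject H₀.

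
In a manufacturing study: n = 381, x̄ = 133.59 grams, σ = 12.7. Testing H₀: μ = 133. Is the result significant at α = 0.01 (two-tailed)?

z = (133.59 - 133)/(12.7/√381) = 0.907. Since |z| ≤ 2.576, not significant at α = 0.01.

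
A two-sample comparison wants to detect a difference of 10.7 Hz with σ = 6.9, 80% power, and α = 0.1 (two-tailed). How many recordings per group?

n per group = 2(z_α/2 + z_β)²σ²/d² = 2×(1.645 + 0.84)²×6.9²/10.7² = 5.1 → n = 6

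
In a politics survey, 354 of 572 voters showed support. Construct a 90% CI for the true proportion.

p̂ = 0.619. CI = p̂ ± z*√(p̂(1-p̂)/n) = (0.585, 0.652)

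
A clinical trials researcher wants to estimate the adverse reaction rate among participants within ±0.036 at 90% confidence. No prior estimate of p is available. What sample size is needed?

Conservative approach: use p = 0.5 (maximizes p(1-p) = 0.25). n = z²(0.25)/E² = 1.645²×0.25/0.036² = 522.0 → n = 522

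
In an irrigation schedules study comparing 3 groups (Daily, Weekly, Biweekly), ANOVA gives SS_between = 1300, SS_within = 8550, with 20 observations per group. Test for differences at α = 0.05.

df_between = 2, df_within = 57. F = MS_between/MS_within = 650.0/150.0 = 4.333. F_crit ≈ 3.159. Reject H₀. At least one mean differs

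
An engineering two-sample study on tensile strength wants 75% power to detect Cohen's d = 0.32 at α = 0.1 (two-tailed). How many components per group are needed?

z_{α/2} = 1.645, z_β = Φ⁻¹(0.75) = 0.674. For small effect (d = 0.32): n per group = 2(z_{α/2} + z_β)²/d² = 2(1.645 + 0.674)²/0.32² = 105.03 → 106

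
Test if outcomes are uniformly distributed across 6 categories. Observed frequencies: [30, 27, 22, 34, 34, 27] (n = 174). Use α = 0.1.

Expected = 29 each. χ² = Σ(O-E)²/E = 3.724. df = 5, critical value = 9.236. Fail to reject H₀.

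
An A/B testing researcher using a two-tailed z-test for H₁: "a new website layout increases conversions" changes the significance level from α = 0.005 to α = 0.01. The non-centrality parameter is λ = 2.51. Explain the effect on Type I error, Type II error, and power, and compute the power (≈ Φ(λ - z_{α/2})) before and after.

Increasing α from 0.005 to 0.01:
• Type I error rate increases (α is the Type I rate by definition).
• Critical value moves from z_{α/2} = 2.807 to 2.576, so power = Φ(λ - z_{α/2}) goes from Φ(2.51 - 2.807) = 0.383 to Φ(2.51 - 2.576) = 0.474.
• Type II error rate β = 1 - power therefore decreases (0.617 → 0.526).
Appropriate when false negatives are costly — here, discarding a layout that would have improved conversions — lost revenue.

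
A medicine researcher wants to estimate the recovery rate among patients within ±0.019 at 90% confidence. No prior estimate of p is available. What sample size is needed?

Conservative approach: use p = 0.5 (maximizes p(1-p) = 0.25). n = z²(0.25)/E² = 1.645²×0.25/0.019² = 1874.0 → n = 1874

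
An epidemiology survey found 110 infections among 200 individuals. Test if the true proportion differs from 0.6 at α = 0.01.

p̂ = 0.55, p₀ = 0.6. z = (p̂ - p₀)/√(p₀(1-p₀)/n) = -1.443. Critical: ±2.576. Fail to reject H₀.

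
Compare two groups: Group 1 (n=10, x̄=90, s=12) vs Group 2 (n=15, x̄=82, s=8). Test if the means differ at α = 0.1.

Pooled sp = 9.76. t = 2.007, df = 23. Critical t = ±1.714. Reject H₀.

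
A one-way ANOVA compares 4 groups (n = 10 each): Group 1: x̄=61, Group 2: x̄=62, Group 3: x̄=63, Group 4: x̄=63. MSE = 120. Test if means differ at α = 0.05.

Grand mean = 62.25. SS_between = 27.5, MS_between = 9.17. F = 0.076, F_crit ≈ 2.866. Fail to reject H₀.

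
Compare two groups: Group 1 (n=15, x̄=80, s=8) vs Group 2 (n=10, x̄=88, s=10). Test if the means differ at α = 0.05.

Pooled sp = 8.84. t = -2.218, df = 23. Critical t = ±2.069. Reject H₀.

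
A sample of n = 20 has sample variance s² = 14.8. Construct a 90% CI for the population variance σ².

df = 19. χ²_{0.05} = 30.144, χ²_{0.95} = 10.117. CI for σ² = ((n-1)s²/χ²_{α/2}, (n-1)s²/χ²_{1-α/2}) = (19·14.8/30.144, 19·14.8/10.117) = (9.33, 27.79)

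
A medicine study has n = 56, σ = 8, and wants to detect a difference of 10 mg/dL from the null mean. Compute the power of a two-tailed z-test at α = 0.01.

SE = σ/√n = 8/√56 = 1.069. Non-centrality λ = d/SE = 10/1.069 = 9.354. Power ≈ Φ(λ - z_{α/2}) = Φ(9.354 - 2.576) = Φ(6.778) = 1.0.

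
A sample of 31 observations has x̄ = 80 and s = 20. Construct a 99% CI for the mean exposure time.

CI = x̄ ± t*(s/√n) = 80 ± 2.75(20/√31) = (70.12, 89.88)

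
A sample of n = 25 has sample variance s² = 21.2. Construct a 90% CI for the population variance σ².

df = 24. χ²_{0.05} = 36.415, χ²_{0.95} = 13.848. CI for σ² = ((n-1)s²/χ²_{α/2}, (n-1)s²/χ²_{1-α/2}) = (24·21.2/36.415, 24·21.2/13.848) = (13.97, 36.74)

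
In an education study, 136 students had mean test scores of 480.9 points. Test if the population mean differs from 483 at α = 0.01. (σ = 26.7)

z = (x̄ - μ₀)/(σ/√n) = (480.9 - 483)/(26.7/√136) = -0.917. Critical value: ±2.576. Since |-0.917| ≤ 2.576, Fail to reject H₀.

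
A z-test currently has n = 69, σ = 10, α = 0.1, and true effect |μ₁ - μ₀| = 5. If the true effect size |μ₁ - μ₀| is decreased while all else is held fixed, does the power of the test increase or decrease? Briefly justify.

Power decreases: a smaller true effect decreases the non-centrality λ = |μ₁ - μ₀|/(σ/√n).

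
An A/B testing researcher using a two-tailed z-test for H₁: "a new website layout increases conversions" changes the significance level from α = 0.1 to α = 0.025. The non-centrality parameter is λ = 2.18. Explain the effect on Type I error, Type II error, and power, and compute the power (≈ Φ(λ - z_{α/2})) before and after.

Decreasing α from 0.1 to 0.025:
• Type I error rate decreases (α is the Type I rate by definition).
• Critical value moves from z_{α/2} = 1.645 to 2.241, so power = Φ(λ - z_{α/2}) goes from Φ(2.18 - 1.645) = 0.704 to Φ(2.18 - 2.241) = 0.476.
• Type II error rate β = 1 - power therefore increases (0.296 → 0.524).
Appropriate when false positives are costly — here, rolling out a layout that doesn't actually help — wasted engineering effort.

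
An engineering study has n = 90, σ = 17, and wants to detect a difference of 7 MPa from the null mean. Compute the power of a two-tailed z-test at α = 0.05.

SE = σ/√n = 17/√90 = 1.792. Non-centrality λ = d/SE = 7/1.792 = 3.906. Power ≈ Φ(λ - z_{α/2}) = Φ(3.906 - 1.96) = Φ(1.946) = 0.974.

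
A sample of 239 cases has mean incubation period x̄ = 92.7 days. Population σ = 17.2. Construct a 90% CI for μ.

CI = x̄ ± z*(σ/√n) = 92.7 ± 1.645(17.2/√239) = 92.7 ± 1.83 = (90.87, 94.53)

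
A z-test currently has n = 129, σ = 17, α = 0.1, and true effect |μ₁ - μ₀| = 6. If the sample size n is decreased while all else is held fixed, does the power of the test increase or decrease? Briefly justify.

Power decreases: a smaller n inflates the standard error σ/√n, pulling the sampling distribution under H₁ back toward the critical value.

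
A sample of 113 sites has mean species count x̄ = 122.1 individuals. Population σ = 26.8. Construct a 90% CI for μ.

CI = x̄ ± z*(σ/√n) = 122.1 ± 1.645(26.8/√113) = 122.1 ± 4.15 = (117.95, 126.25)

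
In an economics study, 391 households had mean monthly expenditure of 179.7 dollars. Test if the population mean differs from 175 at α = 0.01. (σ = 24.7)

z = (x̄ - μ₀)/(σ/√n) = (179.7 - 175)/(24.7/√391) = 3.763. Critical value: ±2.576. Since |3.763| > 2.576, Reject H₀.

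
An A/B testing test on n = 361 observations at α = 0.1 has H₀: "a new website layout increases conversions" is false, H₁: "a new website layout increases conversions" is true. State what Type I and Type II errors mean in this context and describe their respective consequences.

Type I (false positive): concluding that a new website layout increases conversions when it is not — rolling out a layout that doesn't actually help — wasted engineering effort. Type II (false negative): failing to conclude that a new website layout increases conversions when it is — discarding a layout that would have improved conversions — lost revenue. Which is costlier depends on domain priorities and is a judgement call rather than a statistical fact.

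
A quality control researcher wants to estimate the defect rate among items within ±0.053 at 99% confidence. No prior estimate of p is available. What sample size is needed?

Conservative approach: use p = 0.5 (maximizes p(1-p) = 0.25). n = z²(0.25)/E² = 2.576²×0.25/0.053² = 590.6 → n = 591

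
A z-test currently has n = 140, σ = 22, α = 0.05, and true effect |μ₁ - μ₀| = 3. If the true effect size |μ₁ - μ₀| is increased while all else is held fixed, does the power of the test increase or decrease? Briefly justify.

Power increases: a larger true effect increases the non-centrality λ = |μ₁ - μ₀|/(σ/√n).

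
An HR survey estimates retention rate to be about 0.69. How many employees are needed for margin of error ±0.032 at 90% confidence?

n = z²p(1-p)/E² = 1.645²×0.69×0.31/0.032² = 565.3 → n = 566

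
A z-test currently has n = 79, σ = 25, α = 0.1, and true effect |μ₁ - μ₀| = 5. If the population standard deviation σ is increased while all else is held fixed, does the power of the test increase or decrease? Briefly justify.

Power decreases: a larger σ inflates the standard error σ/√n, pulling the sampling distribution under H₁ back toward the critical value.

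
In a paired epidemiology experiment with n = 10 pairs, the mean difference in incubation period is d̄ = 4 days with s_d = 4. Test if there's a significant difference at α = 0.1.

t = d̄/(s_d/√n) = 4/(4/√10) = 3.162. df = 9, critical t = ±1.833. Reject H₀.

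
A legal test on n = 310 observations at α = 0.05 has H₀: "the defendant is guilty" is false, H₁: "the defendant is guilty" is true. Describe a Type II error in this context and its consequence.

Type II error: failing to reject H₀ when it is false — concluding that the defendant is guilty is not supported when in fact it is. Consequence: acquitting a guilty person.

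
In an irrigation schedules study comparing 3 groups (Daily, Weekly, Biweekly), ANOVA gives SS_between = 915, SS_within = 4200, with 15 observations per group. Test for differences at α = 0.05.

df_between = 2, df_within = 42. F = MS_between/MS_within = 457.5/100.0 = 4.575. F_crit ≈ 3.22. Reject H₀. At least one mean differs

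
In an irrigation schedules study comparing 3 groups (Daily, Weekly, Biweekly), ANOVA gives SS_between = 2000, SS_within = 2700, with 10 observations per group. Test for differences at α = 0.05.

df_between = 2, df_within = 27. F = MS_between/MS_within = 1000.0/100.0 = 10.0. F_crit ≈ 3.354. Reject H₀. At least one mean differs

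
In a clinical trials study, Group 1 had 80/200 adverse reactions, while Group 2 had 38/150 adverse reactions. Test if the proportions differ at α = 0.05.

p̂₁ = 0.4, p̂₂ = 0.253, pooled p̂ = 0.337. z = 2.872. Critical: ±1.96. Reject H₀.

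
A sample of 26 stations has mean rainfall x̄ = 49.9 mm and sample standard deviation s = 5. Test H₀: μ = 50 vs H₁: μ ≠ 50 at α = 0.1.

t = (x̄ - μ₀)/(s/√n) = (49.9 - 50)/(5/√26) = -0.102. df = 25, critical t = ±1.708. Fail to reject H₀.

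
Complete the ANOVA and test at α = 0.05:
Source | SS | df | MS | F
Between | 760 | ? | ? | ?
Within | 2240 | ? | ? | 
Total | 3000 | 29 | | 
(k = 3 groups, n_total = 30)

df_between = 2, df_within = 27. MS_between = 380.0, MS_within = 82.96. F = 4.58, F_crit ≈ 3.354. Reject H₀.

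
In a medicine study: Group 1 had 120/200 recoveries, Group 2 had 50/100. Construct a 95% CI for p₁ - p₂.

p̂₁ = 0.6, p̂₂ = 0.5. Difference = 0.1. CI = (-0.019, 0.219)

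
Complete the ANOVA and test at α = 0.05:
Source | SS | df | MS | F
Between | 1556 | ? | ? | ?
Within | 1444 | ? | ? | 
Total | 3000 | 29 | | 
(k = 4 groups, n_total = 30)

df_between = 3, df_within = 26. MS_between = 518.67, MS_within = 55.54. F = 9.339, F_crit ≈ 2.975. Reject H₀.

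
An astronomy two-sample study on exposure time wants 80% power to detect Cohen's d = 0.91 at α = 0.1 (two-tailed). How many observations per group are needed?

z_{α/2} = 1.645, z_β = Φ⁻¹(0.8) = 0.842. For large effect (d = 0.91): n per group = 2(z_{α/2} + z_β)²/d² = 2(1.645 + 0.842)²/0.91² = 14.9 → 15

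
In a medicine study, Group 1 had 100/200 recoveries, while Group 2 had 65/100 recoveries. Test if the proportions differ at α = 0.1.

p̂₁ = 0.5, p̂₂ = 0.65, pooled p̂ = 0.55. z = -2.462. Critical: ±1.645. Reject H₀.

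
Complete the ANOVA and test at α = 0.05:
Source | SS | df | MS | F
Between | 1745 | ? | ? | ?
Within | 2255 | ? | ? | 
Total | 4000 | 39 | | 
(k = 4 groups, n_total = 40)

df_between = 3, df_within = 36. MS_between = 581.67, MS_within = 62.64. F = 9.286, F_crit ≈ 2.866. Reject H₀.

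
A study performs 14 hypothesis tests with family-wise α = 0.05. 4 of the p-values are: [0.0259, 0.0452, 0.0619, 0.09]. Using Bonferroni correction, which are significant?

Bonferroni α = 0.05/14 = 0.00357. None of the given p-values are significant.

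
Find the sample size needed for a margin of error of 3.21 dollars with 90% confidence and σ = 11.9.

n = (z*σ/E)² = (1.645×11.9/3.21)² = 37.2 → n = 38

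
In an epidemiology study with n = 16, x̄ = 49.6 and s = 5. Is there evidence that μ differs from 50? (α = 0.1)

t = (x̄ - μ₀)/(s/√n) = (49.6 - 50)/(5/√16) = -0.32. df = 15, critical t = ±1.753. Fail to reject H₀.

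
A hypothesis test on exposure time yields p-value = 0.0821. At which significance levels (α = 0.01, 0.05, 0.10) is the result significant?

p = 0.0821. Significant at: α = 0.1.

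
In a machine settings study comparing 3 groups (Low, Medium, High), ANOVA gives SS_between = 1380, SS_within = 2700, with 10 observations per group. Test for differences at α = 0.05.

df_between = 2, df_within = 27. F = MS_between/MS_within = 690.0/100.0 = 6.9. F_crit ≈ 3.354. Reject H₀. At least one mean differs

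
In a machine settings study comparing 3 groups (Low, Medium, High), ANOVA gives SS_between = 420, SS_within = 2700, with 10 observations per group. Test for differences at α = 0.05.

df_between = 2, df_within = 27. F = MS_between/MS_within = 210.0/100.0 = 2.1. F_crit ≈ 3.354. Fail to reject H₀.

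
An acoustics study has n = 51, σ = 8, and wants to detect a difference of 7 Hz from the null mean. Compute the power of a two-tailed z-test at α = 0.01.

SE = σ/√n = 8/√51 = 1.12. Non-centrality λ = d/SE = 7/1.12 = 6.249. Power ≈ Φ(λ - z_{α/2}) = Φ(6.249 - 2.576) = Φ(3.673) = 1.0.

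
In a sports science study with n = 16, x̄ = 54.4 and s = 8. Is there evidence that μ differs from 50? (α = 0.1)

t = (x̄ - μ₀)/(s/√n) = (54.4 - 50)/(8/√16) = 2.2. df = 15, critical t = ±1.753. Reject H₀.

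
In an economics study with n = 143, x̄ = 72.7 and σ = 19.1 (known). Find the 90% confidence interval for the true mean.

CI = x̄ ± z*(σ/√n) = 72.7 ± 1.645(19.1/√143) = 72.7 ± 2.63 = (70.07, 75.33)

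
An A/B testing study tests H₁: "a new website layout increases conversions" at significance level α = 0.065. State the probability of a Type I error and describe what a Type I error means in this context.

P(Type I error) = α = 0.065. A Type I error is rejecting H₀ when H₀ is actually true (false positive) — here, concluding that a new website layout increases conversions when in fact this is not the case. Consequence: rolling out a layout that doesn't actually help — wasted engineering effort.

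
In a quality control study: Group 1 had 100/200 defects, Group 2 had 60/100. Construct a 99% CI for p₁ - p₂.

p̂₁ = 0.5, p̂₂ = 0.6. Difference = -0.1. CI = (-0.256, 0.056)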